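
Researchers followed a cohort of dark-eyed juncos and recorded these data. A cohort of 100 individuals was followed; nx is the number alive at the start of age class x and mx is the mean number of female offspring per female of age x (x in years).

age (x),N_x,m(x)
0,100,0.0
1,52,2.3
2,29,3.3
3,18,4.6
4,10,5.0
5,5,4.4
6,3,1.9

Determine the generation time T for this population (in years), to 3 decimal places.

lx = nx/n0 = nx/100: 1, 0.52, 0.29, 0.18, 0.1, 0.05, 0.03
lx·mx: 0, 1.196, 0.957, 0.828, 0.5, 0.22, 0.057 → R0 = 3.758
x·lx·mx: 0, 1.196, 1.914, 2.484, 2, 1.1, 0.342 → Σ = 9.036
T = 9.036 / 3.758 = 2.40447… → 2.404

2.404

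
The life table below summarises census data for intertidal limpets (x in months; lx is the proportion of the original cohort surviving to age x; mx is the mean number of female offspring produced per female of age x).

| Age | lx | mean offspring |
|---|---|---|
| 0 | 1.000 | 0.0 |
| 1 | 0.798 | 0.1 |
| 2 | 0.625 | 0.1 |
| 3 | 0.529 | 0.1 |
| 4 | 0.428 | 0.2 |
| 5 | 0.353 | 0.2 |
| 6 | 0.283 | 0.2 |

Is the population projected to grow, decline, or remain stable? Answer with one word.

declining

R0 = Σ lx·mx = 0 + 0.0798 + 0.0625 + 0.0529 + 0.0856 + 0.0706 + 0.0566 = 0.408
R0 < 1, so the population is declining.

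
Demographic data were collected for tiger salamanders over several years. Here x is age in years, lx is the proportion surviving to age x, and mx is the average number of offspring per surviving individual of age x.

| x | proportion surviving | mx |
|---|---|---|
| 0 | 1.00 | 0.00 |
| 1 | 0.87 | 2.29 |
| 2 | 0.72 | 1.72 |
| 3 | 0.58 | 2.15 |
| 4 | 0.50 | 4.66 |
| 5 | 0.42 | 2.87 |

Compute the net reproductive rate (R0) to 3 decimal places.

8.013

lx·mx by age: 0, 1.9923, 1.2384, 1.247, 2.33, 1.2054
R0 = Σ lx·mx = 8.0131 → 8.013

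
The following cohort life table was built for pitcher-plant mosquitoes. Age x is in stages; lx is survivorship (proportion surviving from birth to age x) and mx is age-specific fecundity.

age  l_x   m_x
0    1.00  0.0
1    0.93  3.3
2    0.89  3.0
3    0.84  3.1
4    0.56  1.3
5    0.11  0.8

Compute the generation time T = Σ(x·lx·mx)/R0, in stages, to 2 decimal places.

lx·mx: 0, 3.069, 2.67, 2.604, 0.728, 0.088 → R0 = 9.159
x·lx·mx: 0, 3.069, 5.34, 7.812, 2.912, 0.44 → Σ = 19.573
T = 19.573 / 9.159 = 2.137024… → 2.14

2.14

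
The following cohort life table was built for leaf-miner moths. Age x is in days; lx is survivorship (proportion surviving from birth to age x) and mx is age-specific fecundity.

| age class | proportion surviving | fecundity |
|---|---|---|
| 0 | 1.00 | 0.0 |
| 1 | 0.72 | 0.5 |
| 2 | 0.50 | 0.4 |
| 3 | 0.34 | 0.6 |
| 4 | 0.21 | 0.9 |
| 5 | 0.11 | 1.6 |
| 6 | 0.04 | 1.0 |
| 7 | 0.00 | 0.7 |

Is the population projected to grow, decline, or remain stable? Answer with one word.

growing

R0 = Σ lx·mx = 0 + 0.36 + 0.2 + 0.204 + 0.189 + 0.176 + 0.04 + 0 = 1.169
R0 > 1, so the population is growing.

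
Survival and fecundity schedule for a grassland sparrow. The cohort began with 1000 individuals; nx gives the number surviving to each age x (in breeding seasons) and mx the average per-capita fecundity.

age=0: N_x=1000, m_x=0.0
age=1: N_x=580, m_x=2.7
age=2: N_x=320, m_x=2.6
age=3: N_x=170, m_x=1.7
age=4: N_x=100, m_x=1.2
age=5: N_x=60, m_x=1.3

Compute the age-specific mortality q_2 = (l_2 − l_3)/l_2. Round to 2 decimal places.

lx = nx/n0 = nx/1000: 1, 0.58, 0.32, 0.17, 0.1, 0.06
q_2 = (l_2 − l_3) / l_2 = (0.32 − 0.17) / 0.32
     = 0.15 / 0.32 = 0.46875 → 0.47

0.47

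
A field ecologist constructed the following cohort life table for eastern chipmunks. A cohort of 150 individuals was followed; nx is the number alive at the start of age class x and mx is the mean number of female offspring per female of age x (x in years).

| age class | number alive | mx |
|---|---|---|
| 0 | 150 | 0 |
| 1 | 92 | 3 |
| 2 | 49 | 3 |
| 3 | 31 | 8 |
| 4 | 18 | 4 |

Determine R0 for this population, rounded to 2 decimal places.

4.95

lx = nx/n0 = nx/150: 1, 0.61333…, 0.32667…, 0.20667…, 0.12
lx·mx by age: 0, 1.84…, 0.98…, 1.653333…, 0.48
R0 = Σ lx·mx = 4.953333… → 4.95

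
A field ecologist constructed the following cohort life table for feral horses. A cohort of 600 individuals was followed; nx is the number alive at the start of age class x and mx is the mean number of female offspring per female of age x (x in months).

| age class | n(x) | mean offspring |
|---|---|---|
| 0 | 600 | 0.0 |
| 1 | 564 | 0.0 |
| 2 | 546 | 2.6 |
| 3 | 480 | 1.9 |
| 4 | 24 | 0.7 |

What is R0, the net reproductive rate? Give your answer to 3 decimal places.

3.914

lx = nx/n0 = nx/600: 1, 0.94, 0.91, 0.8, 0.04
lx·mx by age: 0, 0, 2.366, 1.52, 0.028
R0 = Σ lx·mx = 3.914 → 3.914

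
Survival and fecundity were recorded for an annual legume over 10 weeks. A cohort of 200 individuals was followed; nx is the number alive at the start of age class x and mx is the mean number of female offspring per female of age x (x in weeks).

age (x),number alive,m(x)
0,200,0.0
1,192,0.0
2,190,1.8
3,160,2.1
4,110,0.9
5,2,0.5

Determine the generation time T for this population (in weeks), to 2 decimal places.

lx = nx/n0 = nx/200: 1, 0.96, 0.95, 0.8, 0.55, 0.01
lx·mx: 0, 0, 1.71, 1.68, 0.495, 0.005 → R0 = 3.89
x·lx·mx: 0, 0, 3.42, 5.04, 1.98, 0.025 → Σ = 10.465
T = 10.465 / 3.89 = 2.690231… → 2.69

2.69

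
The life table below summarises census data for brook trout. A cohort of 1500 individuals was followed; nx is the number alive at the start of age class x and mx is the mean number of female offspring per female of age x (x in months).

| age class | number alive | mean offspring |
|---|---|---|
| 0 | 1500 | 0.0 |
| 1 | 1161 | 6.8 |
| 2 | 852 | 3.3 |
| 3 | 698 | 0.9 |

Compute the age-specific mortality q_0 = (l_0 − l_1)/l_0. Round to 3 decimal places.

0.226

lx = nx/n0 = nx/1500: 1, 0.774, 0.568, 0.46533…
q_0 = (l_0 − l_1) / l_0 = (1 − 0.774) / 1
     = 0.226 / 1 = 0.226 → 0.226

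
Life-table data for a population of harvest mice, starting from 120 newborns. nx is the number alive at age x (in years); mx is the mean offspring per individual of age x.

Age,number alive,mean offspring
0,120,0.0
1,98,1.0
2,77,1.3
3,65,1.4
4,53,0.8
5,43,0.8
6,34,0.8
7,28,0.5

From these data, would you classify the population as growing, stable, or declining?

lx = nx/n0 = nx/120: 1, 0.81667…, 0.64167…, 0.54167…, 0.44167…, 0.35833…, 0.28333…, 0.23333…
R0 = Σ lx·mx = 0 + 0.816667… + 0.834167… + 0.758333… + 0.353333… + 0.286667… + 0.226667… + 0.116667… = 3.3925…
R0 > 1, so the population is growing.

growing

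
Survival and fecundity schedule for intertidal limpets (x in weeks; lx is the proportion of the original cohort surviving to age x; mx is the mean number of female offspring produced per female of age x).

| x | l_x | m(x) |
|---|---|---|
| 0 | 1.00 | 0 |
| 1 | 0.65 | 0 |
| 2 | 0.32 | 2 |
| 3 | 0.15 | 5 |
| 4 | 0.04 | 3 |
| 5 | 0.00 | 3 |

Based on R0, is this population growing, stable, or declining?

R0 = Σ lx·mx = 0 + 0 + 0.64 + 0.75 + 0.12 + 0 = 1.51
R0 > 1, so the population is growing.

growing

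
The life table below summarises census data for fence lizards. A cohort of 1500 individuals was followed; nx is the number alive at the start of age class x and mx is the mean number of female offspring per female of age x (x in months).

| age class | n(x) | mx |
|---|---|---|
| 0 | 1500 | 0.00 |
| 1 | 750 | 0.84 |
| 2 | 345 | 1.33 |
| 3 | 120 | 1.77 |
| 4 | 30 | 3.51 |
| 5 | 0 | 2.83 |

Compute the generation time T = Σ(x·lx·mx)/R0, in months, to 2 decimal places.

1.85

lx = nx/n0 = nx/1500: 1, 0.5, 0.23, 0.08, 0.02, 0
lx·mx: 0, 0.42, 0.3059, 0.1416, 0.0702, 0 → R0 = 0.9377
x·lx·mx: 0, 0.42, 0.6118, 0.4248, 0.2808, 0 → Σ = 1.7374
T = 1.7374 / 0.9377 = 1.852831… → 1.85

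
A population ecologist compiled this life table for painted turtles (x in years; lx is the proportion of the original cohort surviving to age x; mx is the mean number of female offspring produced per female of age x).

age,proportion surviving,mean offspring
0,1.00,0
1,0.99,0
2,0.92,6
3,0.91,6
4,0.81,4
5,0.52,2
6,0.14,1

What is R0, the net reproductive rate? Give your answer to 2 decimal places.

lx·mx by age: 0, 0, 5.52, 5.46, 3.24, 1.04, 0.14
R0 = Σ lx·mx = 15.4 → 15.40

15.40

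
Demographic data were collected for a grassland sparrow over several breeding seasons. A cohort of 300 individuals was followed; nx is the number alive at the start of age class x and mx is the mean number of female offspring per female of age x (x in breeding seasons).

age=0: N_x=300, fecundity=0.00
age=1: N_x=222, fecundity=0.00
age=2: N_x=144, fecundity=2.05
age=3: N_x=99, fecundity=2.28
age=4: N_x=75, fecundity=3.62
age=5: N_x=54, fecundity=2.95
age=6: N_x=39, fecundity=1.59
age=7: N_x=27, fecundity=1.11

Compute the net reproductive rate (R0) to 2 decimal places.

3.48

lx = nx/n0 = nx/300: 1, 0.74, 0.48, 0.33, 0.25, 0.18, 0.13, 0.09
lx·mx by age: 0, 0, 0.984, 0.7524, 0.905, 0.531, 0.2067, 0.0999
R0 = Σ lx·mx = 3.479 → 3.48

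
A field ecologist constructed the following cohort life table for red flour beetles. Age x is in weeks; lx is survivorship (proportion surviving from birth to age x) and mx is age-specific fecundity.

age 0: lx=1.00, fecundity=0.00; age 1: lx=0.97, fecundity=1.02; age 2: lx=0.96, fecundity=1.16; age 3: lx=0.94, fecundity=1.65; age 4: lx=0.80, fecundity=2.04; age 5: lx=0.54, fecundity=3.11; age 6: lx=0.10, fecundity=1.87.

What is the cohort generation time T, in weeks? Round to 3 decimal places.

3.344

lx·mx: 0, 0.9894, 1.1136, 1.551, 1.632, 1.6794, 0.187 → R0 = 7.1524
x·lx·mx: 0, 0.9894, 2.2272, 4.653, 6.528, 8.397, 1.122 → Σ = 23.9166
T = 23.9166 / 7.1524 = 3.343857… → 3.344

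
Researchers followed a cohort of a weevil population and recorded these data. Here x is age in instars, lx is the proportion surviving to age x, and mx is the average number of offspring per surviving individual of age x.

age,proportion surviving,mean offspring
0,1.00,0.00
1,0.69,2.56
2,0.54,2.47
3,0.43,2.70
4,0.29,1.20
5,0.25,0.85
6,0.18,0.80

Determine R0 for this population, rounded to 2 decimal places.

lx·mx by age: 0, 1.7664, 1.3338, 1.161, 0.348, 0.2125, 0.144
R0 = Σ lx·mx = 4.9657 → 4.97

4.97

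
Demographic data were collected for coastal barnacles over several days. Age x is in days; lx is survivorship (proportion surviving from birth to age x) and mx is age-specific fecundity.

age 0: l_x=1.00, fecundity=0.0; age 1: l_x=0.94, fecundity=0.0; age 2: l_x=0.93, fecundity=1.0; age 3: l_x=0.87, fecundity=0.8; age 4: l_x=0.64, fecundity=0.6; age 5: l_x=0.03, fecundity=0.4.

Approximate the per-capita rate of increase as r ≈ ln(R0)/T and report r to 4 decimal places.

0.2568

R0 = Σ lx·mx = 0 + 0 + 0.93 + 0.696 + 0.384 + 0.012 = 2.022
Σ x·lx·mx = 5.544; T = 5.544/2.022 = 2.74184…
r ≈ ln(R0)/T = ln(2.022)/2.74184… = 0.256794… → 0.2568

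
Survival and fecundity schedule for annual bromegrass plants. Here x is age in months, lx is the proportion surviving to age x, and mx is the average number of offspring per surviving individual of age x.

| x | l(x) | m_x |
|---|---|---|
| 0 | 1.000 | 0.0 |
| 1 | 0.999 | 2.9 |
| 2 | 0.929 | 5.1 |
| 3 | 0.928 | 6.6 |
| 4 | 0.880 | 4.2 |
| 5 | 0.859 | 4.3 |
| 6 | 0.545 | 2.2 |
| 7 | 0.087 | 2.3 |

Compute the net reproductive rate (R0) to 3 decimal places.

lx·mx by age: 0, 2.8971, 4.7379, 6.1248, 3.696, 3.6937, 1.199, 0.2001
R0 = Σ lx·mx = 22.5486 → 22.549

22.549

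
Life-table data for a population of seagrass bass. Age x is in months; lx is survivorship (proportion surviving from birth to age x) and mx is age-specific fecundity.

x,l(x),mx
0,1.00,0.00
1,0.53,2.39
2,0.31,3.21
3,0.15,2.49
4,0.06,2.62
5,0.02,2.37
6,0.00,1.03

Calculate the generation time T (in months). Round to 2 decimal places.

lx·mx: 0, 1.2667, 0.9951, 0.3735, 0.1572, 0.0474, 0 → R0 = 2.8399
x·lx·mx: 0, 1.2667, 1.9902, 1.1205, 0.6288, 0.237, 0 → Σ = 5.2432
T = 5.2432 / 2.8399 = 1.846262… → 1.85

1.85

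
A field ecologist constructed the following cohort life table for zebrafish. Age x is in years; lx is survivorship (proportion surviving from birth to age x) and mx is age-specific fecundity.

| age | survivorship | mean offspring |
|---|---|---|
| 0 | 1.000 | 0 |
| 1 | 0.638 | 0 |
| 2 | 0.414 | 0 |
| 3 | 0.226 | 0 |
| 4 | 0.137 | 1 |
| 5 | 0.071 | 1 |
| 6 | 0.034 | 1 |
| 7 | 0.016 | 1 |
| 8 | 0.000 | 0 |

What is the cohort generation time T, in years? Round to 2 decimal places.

lx·mx: 0, 0, 0, 0, 0.137, 0.071, 0.034, 0.016, 0 → R0 = 0.258
x·lx·mx: 0, 0, 0, 0, 0.548, 0.355, 0.204, 0.112, 0 → Σ = 1.219
T = 1.219 / 0.258 = 4.724806… → 4.72

4.72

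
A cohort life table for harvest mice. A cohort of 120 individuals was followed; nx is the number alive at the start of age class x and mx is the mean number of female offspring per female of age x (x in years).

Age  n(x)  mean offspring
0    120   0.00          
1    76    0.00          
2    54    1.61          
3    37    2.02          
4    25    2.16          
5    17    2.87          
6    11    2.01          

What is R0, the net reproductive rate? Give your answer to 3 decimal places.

lx = nx/n0 = nx/120: 1, 0.63333…, 0.45, 0.30833…, 0.20833…, 0.14167…, 0.09167…
lx·mx by age: 0, 0, 0.7245, 0.622833…, 0.45…, 0.406583…, 0.18425…
R0 = Σ lx·mx = 2.388167… → 2.388

2.388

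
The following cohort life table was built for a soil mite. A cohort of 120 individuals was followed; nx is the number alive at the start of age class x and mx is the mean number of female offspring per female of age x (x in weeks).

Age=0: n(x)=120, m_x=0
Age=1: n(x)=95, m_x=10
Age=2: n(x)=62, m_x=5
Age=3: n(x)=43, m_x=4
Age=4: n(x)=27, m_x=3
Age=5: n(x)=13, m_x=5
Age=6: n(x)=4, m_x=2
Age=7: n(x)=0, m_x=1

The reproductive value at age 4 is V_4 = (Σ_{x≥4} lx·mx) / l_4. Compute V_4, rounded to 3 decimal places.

lx = nx/n0 = nx/120: 1, 0.79167…, 0.51667…, 0.35833…, 0.225, 0.10833…, 0.03333…, 0
lx·mx for x ≥ 4: 0.675, 0.541667…, 0.066667…, 0 → sum = 1.283333…
V_4 = 1.283333… / l_4 = 1.283333… / 0.225 = 5.703704… → 5.704

5.704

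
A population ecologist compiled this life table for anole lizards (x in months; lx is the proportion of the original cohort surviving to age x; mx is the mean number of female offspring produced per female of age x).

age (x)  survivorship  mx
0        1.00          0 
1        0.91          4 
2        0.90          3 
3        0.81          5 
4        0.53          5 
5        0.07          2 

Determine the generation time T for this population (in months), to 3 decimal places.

2.465

lx·mx: 0, 3.64, 2.7, 4.05, 2.65, 0.14 → R0 = 13.18
x·lx·mx: 0, 3.64, 5.4, 12.15, 10.6, 0.7 → Σ = 32.49
T = 32.49 / 13.18 = 2.465099… → 2.465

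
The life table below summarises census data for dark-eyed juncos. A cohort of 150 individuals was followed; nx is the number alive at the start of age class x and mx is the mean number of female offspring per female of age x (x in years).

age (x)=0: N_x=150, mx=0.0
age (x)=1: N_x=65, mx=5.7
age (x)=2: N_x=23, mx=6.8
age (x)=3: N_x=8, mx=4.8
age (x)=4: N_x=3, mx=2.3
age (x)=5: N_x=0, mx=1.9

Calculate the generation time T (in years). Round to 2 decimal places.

1.44

lx = nx/n0 = nx/150: 1, 0.43333…, 0.15333…, 0.05333…, 0.02, 0
lx·mx: 0, 2.47…, 1.042667…, 0.256…, 0.046, 0 → R0 = 3.814667…
x·lx·mx: 0, 2.47…, 2.085333…, 0.768…, 0.184, 0 → Σ = 5.507333…
T = 5.507333… / 3.814667… = 1.443726… → 1.44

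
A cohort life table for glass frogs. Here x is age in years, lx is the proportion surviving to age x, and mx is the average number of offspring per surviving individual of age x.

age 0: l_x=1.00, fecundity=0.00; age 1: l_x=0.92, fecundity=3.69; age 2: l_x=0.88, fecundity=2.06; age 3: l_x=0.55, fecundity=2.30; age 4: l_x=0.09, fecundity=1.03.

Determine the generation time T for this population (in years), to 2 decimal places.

1.70

lx·mx: 0, 3.3948, 1.8128, 1.265, 0.0927 → R0 = 6.5653
x·lx·mx: 0, 3.3948, 3.6256, 3.795, 0.3708 → Σ = 11.1862
T = 11.1862 / 6.5653 = 1.703837… → 1.70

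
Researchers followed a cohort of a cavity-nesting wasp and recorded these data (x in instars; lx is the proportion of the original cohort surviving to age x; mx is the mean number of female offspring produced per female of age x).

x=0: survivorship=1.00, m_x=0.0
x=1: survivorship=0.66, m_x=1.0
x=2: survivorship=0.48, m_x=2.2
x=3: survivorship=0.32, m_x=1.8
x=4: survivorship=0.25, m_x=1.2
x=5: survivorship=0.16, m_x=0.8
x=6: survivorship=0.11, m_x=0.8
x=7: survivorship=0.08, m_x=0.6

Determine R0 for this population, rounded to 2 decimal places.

2.86

lx·mx by age: 0, 0.66, 1.056, 0.576, 0.3, 0.128, 0.088, 0.048
R0 = Σ lx·mx = 2.856 → 2.86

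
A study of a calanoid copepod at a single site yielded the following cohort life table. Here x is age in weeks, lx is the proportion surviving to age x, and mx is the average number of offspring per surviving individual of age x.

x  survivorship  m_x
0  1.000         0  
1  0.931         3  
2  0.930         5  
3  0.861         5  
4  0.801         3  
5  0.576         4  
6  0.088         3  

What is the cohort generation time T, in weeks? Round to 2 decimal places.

2.85

lx·mx: 0, 2.793, 4.65, 4.305, 2.403, 2.304, 0.264 → R0 = 16.719
x·lx·mx: 0, 2.793, 9.3, 12.915, 9.612, 11.52, 1.584 → Σ = 47.724
T = 47.724 / 16.719 = 2.854477… → 2.85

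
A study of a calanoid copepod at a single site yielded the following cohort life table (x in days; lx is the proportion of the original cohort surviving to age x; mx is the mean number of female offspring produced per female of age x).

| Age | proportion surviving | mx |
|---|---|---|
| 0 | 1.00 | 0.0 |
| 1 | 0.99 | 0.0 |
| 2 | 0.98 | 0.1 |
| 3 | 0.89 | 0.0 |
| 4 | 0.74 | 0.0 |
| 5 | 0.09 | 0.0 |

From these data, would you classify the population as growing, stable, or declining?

R0 = Σ lx·mx = 0 + 0 + 0.098 + 0 + 0 + 0 = 0.098
R0 < 1, so the population is declining.

declining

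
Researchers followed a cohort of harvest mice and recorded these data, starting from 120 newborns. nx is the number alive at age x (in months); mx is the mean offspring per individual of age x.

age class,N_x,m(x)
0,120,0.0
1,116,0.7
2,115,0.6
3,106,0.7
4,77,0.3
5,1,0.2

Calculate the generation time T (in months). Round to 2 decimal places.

2.16

lx = nx/n0 = nx/120: 1, 0.96667…, 0.95833…, 0.88333…, 0.64167…, 0.00833…
lx·mx: 0, 0.676667…, 0.575…, 0.618333…, 0.1925…, 0.001667… → R0 = 2.064167…
x·lx·mx: 0, 0.676667…, 1.15…, 1.855…, 0.77…, 0.008333… → Σ = 4.46…
T = 4.46… / 2.064167… = 2.160678… → 2.16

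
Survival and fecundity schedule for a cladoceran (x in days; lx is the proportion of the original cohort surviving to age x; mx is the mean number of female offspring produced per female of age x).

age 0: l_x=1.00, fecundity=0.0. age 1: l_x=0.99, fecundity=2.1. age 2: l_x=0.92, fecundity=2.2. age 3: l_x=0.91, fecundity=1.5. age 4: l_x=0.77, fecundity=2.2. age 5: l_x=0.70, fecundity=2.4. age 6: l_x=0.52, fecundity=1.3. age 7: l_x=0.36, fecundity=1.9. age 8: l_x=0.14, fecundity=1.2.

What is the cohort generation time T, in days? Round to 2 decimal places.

3.43

lx·mx: 0, 2.079, 2.024, 1.365, 1.694, 1.68, 0.676, 0.684, 0.168 → R0 = 10.37
x·lx·mx: 0, 2.079, 4.048, 4.095, 6.776, 8.4, 4.056, 4.788, 1.344 → Σ = 35.586
T = 35.586 / 10.37 = 3.43163… → 3.43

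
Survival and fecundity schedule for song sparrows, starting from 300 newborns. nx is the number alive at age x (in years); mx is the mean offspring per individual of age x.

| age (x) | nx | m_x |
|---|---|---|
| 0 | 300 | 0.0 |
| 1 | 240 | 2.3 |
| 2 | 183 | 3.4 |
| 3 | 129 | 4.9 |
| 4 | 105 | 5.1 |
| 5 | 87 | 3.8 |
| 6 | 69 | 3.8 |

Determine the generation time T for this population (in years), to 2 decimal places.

lx = nx/n0 = nx/300: 1, 0.8, 0.61, 0.43, 0.35, 0.29, 0.23
lx·mx: 0, 1.84, 2.074, 2.107, 1.785, 1.102, 0.874 → R0 = 9.782
x·lx·mx: 0, 1.84, 4.148, 6.321, 7.14, 5.51, 5.244 → Σ = 30.203
T = 30.203 / 9.782 = 3.08761… → 3.09

3.09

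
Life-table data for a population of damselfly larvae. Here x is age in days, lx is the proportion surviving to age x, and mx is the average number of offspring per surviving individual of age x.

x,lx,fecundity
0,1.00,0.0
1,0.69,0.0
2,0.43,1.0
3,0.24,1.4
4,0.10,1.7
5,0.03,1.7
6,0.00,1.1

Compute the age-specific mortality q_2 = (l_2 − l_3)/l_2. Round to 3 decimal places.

0.442

q_2 = (l_2 − l_3) / l_2 = (0.43 − 0.24) / 0.43
     = 0.19 / 0.43 = 0.44186… → 0.442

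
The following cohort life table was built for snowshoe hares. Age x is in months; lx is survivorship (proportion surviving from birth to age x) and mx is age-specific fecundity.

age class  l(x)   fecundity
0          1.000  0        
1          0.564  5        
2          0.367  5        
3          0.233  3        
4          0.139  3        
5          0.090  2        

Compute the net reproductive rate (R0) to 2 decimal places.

lx·mx by age: 0, 2.82, 1.835, 0.699, 0.417, 0.18
R0 = Σ lx·mx = 5.951 → 5.95

5.95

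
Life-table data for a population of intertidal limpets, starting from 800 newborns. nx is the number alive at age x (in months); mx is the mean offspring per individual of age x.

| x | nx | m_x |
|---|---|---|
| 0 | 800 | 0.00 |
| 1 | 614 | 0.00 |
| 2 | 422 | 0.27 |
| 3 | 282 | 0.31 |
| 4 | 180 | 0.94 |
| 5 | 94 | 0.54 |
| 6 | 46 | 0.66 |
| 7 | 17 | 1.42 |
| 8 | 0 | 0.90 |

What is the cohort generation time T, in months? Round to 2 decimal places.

lx = nx/n0 = nx/800: 1, 0.7675, 0.5275, 0.3525, 0.225, 0.1175, 0.0575, 0.02125, 0
lx·mx: 0, 0, 0.142425, 0.109275, 0.2115, 0.06345, 0.03795, 0.030175…, 0 → R0 = 0.594775…
x·lx·mx: 0, 0, 0.28485, 0.327825, 0.846, 0.31725, 0.2277, 0.211225…, 0 → Σ = 2.21485…
T = 2.21485… / 0.594775… = 3.723845… → 3.72

3.72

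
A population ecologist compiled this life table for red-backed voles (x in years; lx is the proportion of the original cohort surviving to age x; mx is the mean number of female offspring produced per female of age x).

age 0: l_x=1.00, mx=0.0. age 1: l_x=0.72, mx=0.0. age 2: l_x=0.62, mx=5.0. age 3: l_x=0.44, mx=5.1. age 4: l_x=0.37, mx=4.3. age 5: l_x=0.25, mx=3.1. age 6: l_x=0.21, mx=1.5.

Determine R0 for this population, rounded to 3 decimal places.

8.025

lx·mx by age: 0, 0, 3.1, 2.244, 1.591, 0.775, 0.315
R0 = Σ lx·mx = 8.025 → 8.025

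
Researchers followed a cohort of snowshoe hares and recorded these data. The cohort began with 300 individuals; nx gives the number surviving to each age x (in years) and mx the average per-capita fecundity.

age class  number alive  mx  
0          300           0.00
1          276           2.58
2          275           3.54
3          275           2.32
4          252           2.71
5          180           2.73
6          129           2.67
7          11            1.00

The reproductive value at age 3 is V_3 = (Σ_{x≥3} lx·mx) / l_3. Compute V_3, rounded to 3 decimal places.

lx = nx/n0 = nx/300: 1, 0.92, 0.91667…, 0.91667…, 0.84, 0.6, 0.43, 0.03667…
lx·mx for x ≥ 3: 2.126667…, 2.2764, 1.638, 1.1481, 0.036667… → sum = 7.225833…
V_3 = 7.225833… / l_3 = 7.225833… / 0.916667… = 7.882727… → 7.883

7.883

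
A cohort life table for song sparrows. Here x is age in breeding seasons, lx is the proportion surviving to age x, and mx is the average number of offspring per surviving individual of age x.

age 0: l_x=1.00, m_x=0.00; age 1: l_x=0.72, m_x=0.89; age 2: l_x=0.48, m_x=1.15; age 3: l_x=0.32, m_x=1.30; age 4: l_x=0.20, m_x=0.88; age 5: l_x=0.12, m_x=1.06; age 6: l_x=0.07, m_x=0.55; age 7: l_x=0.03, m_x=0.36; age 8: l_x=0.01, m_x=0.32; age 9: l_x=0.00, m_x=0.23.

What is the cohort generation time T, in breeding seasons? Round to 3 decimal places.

lx·mx: 0, 0.6408, 0.552, 0.416, 0.176, 0.1272, 0.0385, 0.0108, 0.0032, 0 → R0 = 1.9645
x·lx·mx: 0, 0.6408, 1.104, 1.248, 0.704, 0.636, 0.231, 0.0756, 0.0256, 0 → Σ = 4.665
T = 4.665 / 1.9645 = 2.37465… → 2.375

2.375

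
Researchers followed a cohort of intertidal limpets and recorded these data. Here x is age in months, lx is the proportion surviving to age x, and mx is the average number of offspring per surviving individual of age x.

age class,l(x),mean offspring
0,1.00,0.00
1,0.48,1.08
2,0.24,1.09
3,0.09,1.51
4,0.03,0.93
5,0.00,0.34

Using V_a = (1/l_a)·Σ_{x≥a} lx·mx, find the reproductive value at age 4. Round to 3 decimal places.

0.930

lx·mx for x ≥ 4: 0.0279, 0 → sum = 0.0279
V_4 = 0.0279 / l_4 = 0.0279 / 0.03 = 0.93 → 0.930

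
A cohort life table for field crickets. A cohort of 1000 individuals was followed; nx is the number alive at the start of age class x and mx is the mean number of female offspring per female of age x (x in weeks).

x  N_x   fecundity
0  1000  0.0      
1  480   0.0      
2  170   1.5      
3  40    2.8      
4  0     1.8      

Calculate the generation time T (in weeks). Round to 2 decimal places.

lx = nx/n0 = nx/1000: 1, 0.48, 0.17, 0.04, 0
lx·mx: 0, 0, 0.255, 0.112, 0 → R0 = 0.367
x·lx·mx: 0, 0, 0.51, 0.336, 0 → Σ = 0.846
T = 0.846 / 0.367 = 2.305177… → 2.31

2.31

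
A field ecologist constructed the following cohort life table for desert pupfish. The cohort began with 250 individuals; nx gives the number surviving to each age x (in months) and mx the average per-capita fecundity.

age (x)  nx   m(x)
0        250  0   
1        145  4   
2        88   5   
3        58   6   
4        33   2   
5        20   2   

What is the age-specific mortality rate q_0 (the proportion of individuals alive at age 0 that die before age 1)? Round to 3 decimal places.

0.420

lx = nx/n0 = nx/250: 1, 0.58, 0.352, 0.232, 0.132, 0.08
q_0 = (l_0 − l_1) / l_0 = (1 − 0.58) / 1
     = 0.42 / 1 = 0.42 → 0.420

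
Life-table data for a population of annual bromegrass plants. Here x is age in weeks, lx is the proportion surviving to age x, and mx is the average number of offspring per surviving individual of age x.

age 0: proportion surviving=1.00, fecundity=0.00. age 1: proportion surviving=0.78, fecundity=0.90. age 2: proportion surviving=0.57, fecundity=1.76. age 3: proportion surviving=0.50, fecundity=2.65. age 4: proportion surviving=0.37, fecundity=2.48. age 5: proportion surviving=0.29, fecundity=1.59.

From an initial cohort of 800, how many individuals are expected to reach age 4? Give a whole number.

296

Expected survivors = N0 · l_4 = 800 × 0.37 = 296 → 296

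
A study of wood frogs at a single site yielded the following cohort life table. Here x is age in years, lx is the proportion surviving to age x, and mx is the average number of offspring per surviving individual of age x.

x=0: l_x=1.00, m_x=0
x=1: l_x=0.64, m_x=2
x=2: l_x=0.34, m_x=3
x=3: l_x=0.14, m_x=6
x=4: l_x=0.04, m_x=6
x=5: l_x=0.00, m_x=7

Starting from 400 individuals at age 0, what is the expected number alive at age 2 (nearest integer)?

Expected survivors = N0 · l_2 = 400 × 0.34 = 136 → 136

136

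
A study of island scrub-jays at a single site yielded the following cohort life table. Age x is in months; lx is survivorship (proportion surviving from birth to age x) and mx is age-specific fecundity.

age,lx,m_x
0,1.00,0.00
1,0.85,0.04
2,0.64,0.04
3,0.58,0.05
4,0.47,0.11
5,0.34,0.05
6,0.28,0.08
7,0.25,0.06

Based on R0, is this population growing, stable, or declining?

R0 = Σ lx·mx = 0 + 0.034 + 0.0256 + 0.029 + 0.0517 + 0.017 + 0.0224 + 0.015 = 0.1947
R0 < 1, so the population is declining.

declining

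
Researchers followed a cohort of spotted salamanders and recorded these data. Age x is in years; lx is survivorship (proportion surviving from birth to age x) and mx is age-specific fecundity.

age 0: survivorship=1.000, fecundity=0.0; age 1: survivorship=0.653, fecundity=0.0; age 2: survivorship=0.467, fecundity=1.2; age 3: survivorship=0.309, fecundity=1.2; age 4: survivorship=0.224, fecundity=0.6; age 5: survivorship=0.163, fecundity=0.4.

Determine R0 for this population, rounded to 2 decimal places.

lx·mx by age: 0, 0, 0.5604, 0.3708, 0.1344, 0.0652
R0 = Σ lx·mx = 1.1308 → 1.13

1.13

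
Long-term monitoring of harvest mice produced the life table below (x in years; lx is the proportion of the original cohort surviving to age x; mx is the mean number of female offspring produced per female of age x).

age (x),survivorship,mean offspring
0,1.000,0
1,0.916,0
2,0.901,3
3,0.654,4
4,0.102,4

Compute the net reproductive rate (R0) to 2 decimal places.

lx·mx by age: 0, 0, 2.703, 2.616, 0.408
R0 = Σ lx·mx = 5.727 → 5.73

5.73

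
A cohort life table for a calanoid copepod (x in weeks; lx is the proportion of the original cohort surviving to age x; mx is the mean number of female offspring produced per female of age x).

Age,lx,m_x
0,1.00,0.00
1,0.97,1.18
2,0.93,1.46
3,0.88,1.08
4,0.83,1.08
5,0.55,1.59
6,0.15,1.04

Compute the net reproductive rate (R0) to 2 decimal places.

5.38

lx·mx by age: 0, 1.1446, 1.3578, 0.9504, 0.8964, 0.8745, 0.156
R0 = Σ lx·mx = 5.3797 → 5.38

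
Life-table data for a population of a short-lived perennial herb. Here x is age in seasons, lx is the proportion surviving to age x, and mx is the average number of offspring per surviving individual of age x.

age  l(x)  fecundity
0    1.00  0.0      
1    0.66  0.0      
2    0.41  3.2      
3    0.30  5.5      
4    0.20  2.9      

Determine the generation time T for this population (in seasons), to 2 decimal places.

2.79

lx·mx: 0, 0, 1.312, 1.65, 0.58 → R0 = 3.542
x·lx·mx: 0, 0, 2.624, 4.95, 2.32 → Σ = 9.894
T = 9.894 / 3.542 = 2.793337… → 2.79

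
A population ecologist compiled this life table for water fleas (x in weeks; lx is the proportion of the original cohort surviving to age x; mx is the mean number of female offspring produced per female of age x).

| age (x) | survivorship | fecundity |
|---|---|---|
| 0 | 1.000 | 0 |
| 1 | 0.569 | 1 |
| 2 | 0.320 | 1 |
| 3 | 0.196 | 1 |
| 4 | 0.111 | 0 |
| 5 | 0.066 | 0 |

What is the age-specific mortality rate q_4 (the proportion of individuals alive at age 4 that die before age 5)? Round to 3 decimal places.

q_4 = (l_4 − l_5) / l_4 = (0.111 − 0.066) / 0.111
     = 0.045 / 0.111 = 0.405405… → 0.405

0.405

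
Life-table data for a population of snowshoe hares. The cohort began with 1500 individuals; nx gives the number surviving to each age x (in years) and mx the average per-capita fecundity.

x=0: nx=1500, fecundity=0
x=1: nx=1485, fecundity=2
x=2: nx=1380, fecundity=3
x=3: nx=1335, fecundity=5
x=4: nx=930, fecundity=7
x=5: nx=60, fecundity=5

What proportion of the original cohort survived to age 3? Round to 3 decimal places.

l_3 = n_3/n_0 = 1335/1500 = 0.89 → 0.890

0.890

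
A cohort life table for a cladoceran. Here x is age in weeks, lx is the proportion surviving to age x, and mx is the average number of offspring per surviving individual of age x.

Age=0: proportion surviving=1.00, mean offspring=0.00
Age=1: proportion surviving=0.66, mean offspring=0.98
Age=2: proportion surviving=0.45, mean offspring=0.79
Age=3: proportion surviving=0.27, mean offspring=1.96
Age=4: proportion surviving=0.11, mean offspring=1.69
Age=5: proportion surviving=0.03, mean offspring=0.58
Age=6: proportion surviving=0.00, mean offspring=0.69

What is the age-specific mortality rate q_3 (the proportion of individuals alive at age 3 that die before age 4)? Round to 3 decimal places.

0.593

q_3 = (l_3 − l_4) / l_3 = (0.27 − 0.11) / 0.27
     = 0.16 / 0.27 = 0.592593… → 0.593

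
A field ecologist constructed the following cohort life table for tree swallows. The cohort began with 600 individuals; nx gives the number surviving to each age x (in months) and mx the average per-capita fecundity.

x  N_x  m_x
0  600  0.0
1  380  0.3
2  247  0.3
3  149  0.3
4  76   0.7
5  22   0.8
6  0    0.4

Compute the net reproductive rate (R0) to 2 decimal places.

0.51

lx = nx/n0 = nx/600: 1, 0.63333…, 0.41167…, 0.24833…, 0.12667…, 0.03667…, 0
lx·mx by age: 0, 0.19…, 0.1235…, 0.0745…, 0.088667…, 0.029333…, 0
R0 = Σ lx·mx = 0.506… → 0.51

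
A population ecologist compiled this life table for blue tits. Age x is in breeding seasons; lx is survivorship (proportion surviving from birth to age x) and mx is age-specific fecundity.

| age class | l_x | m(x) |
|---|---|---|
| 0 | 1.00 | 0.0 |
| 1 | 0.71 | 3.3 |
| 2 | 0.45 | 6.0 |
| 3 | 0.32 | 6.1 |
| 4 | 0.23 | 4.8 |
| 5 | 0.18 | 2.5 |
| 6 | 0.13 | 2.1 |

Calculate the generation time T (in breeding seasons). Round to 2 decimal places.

lx·mx: 0, 2.343, 2.7, 1.952, 1.104, 0.45, 0.273 → R0 = 8.822
x·lx·mx: 0, 2.343, 5.4, 5.856, 4.416, 2.25, 1.638 → Σ = 21.903
T = 21.903 / 8.822 = 2.48277… → 2.48

2.48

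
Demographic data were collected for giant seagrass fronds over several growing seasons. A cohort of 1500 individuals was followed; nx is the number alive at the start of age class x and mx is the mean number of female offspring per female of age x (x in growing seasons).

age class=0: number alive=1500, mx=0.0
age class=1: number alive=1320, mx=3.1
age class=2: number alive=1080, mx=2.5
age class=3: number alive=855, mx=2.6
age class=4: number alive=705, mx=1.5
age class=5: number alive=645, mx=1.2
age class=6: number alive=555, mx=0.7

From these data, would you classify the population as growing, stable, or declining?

lx = nx/n0 = nx/1500: 1, 0.88, 0.72, 0.57, 0.47, 0.43, 0.37
R0 = Σ lx·mx = 0 + 2.728 + 1.8 + 1.482 + 0.705 + 0.516 + 0.259 = 7.49
R0 > 1, so the population is growing.

growing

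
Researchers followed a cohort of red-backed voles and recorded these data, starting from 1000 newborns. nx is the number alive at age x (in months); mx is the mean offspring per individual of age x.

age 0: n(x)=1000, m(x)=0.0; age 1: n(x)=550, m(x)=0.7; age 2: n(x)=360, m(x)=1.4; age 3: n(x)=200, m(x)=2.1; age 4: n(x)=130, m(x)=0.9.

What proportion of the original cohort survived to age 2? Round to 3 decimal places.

0.360

l_2 = n_2/n_0 = 360/1000 = 0.36 → 0.360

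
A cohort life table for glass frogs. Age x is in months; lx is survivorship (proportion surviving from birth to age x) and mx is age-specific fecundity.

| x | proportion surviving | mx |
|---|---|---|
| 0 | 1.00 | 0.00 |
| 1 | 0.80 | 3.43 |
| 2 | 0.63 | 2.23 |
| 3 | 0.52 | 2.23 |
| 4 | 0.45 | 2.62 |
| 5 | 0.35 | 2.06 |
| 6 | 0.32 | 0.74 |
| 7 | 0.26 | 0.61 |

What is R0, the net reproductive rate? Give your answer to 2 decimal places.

7.60

lx·mx by age: 0, 2.744, 1.4049, 1.1596, 1.179, 0.721, 0.2368, 0.1586
R0 = Σ lx·mx = 7.6039 → 7.60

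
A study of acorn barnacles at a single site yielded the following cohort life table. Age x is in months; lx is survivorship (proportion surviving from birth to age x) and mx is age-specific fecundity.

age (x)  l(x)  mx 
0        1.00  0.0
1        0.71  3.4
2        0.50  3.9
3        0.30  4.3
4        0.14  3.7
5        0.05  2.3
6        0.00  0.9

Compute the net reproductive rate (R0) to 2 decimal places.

6.29

lx·mx by age: 0, 2.414, 1.95, 1.29, 0.518, 0.115, 0
R0 = Σ lx·mx = 6.287 → 6.29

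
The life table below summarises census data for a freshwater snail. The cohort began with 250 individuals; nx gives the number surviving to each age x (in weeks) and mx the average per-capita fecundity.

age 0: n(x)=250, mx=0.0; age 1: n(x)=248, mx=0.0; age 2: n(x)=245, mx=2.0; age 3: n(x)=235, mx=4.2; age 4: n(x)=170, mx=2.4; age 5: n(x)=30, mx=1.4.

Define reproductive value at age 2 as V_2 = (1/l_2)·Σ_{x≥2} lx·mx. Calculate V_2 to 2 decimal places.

7.87

lx = nx/n0 = nx/250: 1, 0.992, 0.98, 0.94, 0.68, 0.12
lx·mx for x ≥ 2: 1.96, 3.948, 1.632, 0.168 → sum = 7.708
V_2 = 7.708 / l_2 = 7.708 / 0.98 = 7.865306… → 7.87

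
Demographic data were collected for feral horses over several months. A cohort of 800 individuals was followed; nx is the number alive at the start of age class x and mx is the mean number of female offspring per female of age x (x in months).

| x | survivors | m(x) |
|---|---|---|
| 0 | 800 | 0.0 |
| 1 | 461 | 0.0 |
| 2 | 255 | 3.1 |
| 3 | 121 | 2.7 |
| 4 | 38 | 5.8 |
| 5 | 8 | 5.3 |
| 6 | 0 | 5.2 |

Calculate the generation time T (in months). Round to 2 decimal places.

2.65

lx = nx/n0 = nx/800: 1, 0.57625, 0.31875, 0.15125, 0.0475, 0.01, 0
lx·mx: 0, 0, 0.988125, 0.408375, 0.2755, 0.053, 0 → R0 = 1.725
x·lx·mx: 0, 0, 1.97625, 1.225125, 1.102, 0.265, 0 → Σ = 4.568375
T = 4.568375 / 1.725 = 2.648333… → 2.65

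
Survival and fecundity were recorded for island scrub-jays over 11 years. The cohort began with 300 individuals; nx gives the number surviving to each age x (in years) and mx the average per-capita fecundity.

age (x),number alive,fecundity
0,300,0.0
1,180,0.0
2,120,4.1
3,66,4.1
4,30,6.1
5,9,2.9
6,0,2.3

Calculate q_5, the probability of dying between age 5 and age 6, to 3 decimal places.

lx = nx/n0 = nx/300: 1, 0.6, 0.4, 0.22, 0.1, 0.03, 0
q_5 = (l_5 − l_6) / l_5 = (0.03 − 0) / 0.03
     = 0.03 / 0.03 = 1 → 1.000

1.000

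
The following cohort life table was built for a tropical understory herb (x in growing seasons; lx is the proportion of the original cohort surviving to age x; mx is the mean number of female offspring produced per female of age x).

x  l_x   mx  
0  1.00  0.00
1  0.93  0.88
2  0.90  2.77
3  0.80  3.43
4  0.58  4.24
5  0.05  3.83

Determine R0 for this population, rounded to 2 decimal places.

8.71

lx·mx by age: 0, 0.8184, 2.493, 2.744, 2.4592, 0.1915
R0 = Σ lx·mx = 8.7061 → 8.71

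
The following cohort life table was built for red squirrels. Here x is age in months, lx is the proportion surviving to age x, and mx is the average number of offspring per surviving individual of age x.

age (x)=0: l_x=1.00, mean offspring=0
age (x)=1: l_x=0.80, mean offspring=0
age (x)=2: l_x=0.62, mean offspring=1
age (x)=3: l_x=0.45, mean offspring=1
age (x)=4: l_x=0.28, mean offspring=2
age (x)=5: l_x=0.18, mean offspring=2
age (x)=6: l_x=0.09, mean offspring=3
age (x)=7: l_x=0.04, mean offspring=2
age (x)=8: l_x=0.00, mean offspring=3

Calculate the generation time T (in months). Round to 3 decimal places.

lx·mx: 0, 0, 0.62, 0.45, 0.56, 0.36, 0.27, 0.08, 0 → R0 = 2.34
x·lx·mx: 0, 0, 1.24, 1.35, 2.24, 1.8, 1.62, 0.56, 0 → Σ = 8.81
T = 8.81 / 2.34 = 3.764957… → 3.765

3.765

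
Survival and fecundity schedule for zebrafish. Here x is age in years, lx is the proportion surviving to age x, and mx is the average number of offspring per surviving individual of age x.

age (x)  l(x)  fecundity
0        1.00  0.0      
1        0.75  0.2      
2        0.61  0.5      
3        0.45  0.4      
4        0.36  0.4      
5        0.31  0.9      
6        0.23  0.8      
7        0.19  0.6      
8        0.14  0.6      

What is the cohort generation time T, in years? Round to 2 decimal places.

lx·mx: 0, 0.15, 0.305, 0.18, 0.144, 0.279, 0.184, 0.114, 0.084 → R0 = 1.44
x·lx·mx: 0, 0.15, 0.61, 0.54, 0.576, 1.395, 1.104, 0.798, 0.672 → Σ = 5.845
T = 5.845 / 1.44 = 4.059028… → 4.06

4.06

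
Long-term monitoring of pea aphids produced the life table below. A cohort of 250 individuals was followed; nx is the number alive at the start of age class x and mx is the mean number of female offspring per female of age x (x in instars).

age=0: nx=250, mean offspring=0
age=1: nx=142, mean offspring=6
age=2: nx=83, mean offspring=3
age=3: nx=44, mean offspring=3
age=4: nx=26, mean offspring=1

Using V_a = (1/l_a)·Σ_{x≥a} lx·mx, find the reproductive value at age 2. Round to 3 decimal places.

lx = nx/n0 = nx/250: 1, 0.568, 0.332, 0.176, 0.104
lx·mx for x ≥ 2: 0.996, 0.528, 0.104 → sum = 1.628
V_2 = 1.628 / l_2 = 1.628 / 0.332 = 4.903614… → 4.904

4.904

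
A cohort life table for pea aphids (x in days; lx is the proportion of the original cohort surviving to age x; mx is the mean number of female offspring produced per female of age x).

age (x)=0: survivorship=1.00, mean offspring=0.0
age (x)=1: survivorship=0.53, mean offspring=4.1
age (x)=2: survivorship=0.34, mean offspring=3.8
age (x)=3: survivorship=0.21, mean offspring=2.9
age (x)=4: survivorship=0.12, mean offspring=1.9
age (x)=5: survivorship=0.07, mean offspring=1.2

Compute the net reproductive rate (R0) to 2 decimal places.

lx·mx by age: 0, 2.173, 1.292, 0.609, 0.228, 0.084
R0 = Σ lx·mx = 4.386 → 4.39

4.39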